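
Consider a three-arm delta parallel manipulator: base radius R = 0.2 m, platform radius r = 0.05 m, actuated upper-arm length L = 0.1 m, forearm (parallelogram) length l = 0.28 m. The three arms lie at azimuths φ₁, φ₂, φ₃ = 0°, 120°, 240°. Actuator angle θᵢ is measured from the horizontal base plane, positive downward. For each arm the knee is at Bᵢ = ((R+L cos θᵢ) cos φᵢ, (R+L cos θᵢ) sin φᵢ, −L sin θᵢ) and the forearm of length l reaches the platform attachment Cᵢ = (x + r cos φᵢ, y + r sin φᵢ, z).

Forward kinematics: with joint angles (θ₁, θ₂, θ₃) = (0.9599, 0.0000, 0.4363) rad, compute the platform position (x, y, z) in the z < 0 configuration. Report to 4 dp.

(-0.0514, 0.0213, -0.1868)

arm 1 at φ=0.0°: ρ1 = 0.2074;  S1 = (0.2074, 0.0000, -0.0819)
arm 2 at φ=120.0°: ρ2 = 0.2500;  S2 = (-0.1250, 0.2165, 0.0000)
arm 3 at φ=240.0°: ρ3 = 0.2406;  S3 = (-0.1203, -0.2084, -0.0423)
|S₂|²−|S₁|² = 0.0128;  |S₃|²−|S₁|² = 0.0100
plane₁₂: -0.6647x+0.4330y+0.1638z = 0.0128
Cramer: x(z) = -0.0172+0.1830z;  y(z) = 0.0031-0.0974z
sphere 1 gives Az²+Bz+C=0 with A=1.0430, B=0.0810, C=-0.0212;  B²−4AC=0.0952;  roots -0.1868, 0.1091;  negative root z = -0.1868
x = -0.0514, y = 0.0213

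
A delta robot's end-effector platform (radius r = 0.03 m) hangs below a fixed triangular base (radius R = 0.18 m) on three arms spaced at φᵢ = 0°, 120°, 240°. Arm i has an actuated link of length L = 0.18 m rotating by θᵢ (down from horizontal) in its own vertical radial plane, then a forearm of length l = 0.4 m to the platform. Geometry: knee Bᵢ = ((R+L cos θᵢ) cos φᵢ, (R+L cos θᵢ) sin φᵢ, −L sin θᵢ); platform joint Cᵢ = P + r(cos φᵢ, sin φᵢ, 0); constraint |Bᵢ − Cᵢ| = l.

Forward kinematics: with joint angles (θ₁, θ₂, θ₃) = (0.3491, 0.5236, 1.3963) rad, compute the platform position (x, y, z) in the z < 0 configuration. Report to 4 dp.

(0.1027, 0.1359, -0.3693)

arm 1 at φ=0.0°: e+L cos θ1 = 0.3191;  O1 = (0.3191, 0.0000, -0.0616)
O2 = (0.3059·cos120.0°, 0.3059·sin120.0°, -0.0900) = (-0.1529, 0.2649, -0.0900)
O3 = (0.1813·cos240.0°, 0.1813·sin240.0°, -0.1773) = (-0.0906, -0.1570, -0.1773)
eliminate P² terms by subtracting sphere 1 from 2 and 3
plane₁₂: -0.9442x+0.5298y+-0.0569z = -0.0040
Cramer: x(z) = 0.0317-0.1922z;  y(z) = 0.0490-0.2353z
into |P−O₁|² = l²: 1.0923z² + 0.2106z + -0.0712 = 0;  Δ = 0.3554;  z = -0.3693 or 0.1765 → z<0 root = -0.3693
x = 0.1027, y = 0.1359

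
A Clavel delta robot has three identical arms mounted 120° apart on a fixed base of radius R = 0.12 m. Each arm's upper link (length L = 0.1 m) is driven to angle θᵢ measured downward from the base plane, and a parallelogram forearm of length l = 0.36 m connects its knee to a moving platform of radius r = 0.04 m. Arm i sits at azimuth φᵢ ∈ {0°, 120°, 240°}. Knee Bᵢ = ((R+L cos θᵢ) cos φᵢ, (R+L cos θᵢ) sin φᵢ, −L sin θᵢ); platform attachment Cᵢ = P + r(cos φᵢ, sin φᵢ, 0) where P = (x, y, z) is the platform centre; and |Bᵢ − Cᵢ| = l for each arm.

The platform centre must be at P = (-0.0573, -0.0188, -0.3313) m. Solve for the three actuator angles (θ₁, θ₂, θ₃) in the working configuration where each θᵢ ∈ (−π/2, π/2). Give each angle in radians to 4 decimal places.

θ₁ = 0.5238, θ₂ = 0.1750, θ₃ = 0.0003

arm 1 (φ=0.0°): x'=-0.0573, y'=-0.0188
  A=0.1373, B=-0.3313, C=(l²−L²−A²−y'²−z²)/(2L)=-0.0468
  θ1 = atan2(B,A) + arccos(C/0.3586) = 0.5238
rotate P by −φ2: (0.0124, 0.0590, -0.3313)
  e−x'=0.0676;  (l²−L²−(e−x')²−y'²−z²)/2L = 0.0089
  θ2 = atan2(B,A) + arccos(C/0.3381) = 0.1750
φ3=240.0° → target in arm frame (0.0449, -0.0402)
  A=0.0351, B=-0.3313, C=(l²−L²−A²−y'²−z²)/(2L)=0.0350
  θ3 = atan2(B,A) + arccos(C/0.3332) = 0.0003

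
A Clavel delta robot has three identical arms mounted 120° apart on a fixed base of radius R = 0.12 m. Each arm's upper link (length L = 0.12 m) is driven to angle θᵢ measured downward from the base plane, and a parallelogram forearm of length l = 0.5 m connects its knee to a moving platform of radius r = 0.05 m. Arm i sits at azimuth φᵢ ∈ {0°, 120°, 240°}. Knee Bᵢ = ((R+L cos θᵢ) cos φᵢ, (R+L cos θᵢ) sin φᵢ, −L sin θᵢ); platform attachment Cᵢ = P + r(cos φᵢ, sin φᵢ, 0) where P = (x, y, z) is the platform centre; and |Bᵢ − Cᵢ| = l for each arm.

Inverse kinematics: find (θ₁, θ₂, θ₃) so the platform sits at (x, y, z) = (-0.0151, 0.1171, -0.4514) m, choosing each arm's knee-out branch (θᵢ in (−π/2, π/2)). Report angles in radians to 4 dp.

arm 1 (φ=0.0°): x'=-0.0151, y'=0.1171
  A cos θ + B sin θ = C:  0.0851·cos θ + -0.4514·sin θ = 0.0453
  θ1 = atan2(B,A) + arccos(C/0.4594) = 0.0875
rotate P by −φ2: (0.1090, -0.0455, -0.4514)
  A cos θ + B sin θ = C:  -0.0390·cos θ + -0.4514·sin θ = 0.1177
  γ=atan2(-0.4514,-0.0390)=-1.6569;  ψ=arccos(0.2598)=1.3080;  θ2=γ+ψ≈-0.3489
φ3=240.0° → target in arm frame (-0.0939, -0.0716)
  A cos θ + B sin θ = C:  0.1639·cos θ + -0.4514·sin θ = -0.0006
  √(A²+B²)=0.4802;  θ3 = -1.2226+1.5720 ≈ 0.3495

θ₁ = 0.0875, θ₂ = -0.3489, θ₃ = 0.3495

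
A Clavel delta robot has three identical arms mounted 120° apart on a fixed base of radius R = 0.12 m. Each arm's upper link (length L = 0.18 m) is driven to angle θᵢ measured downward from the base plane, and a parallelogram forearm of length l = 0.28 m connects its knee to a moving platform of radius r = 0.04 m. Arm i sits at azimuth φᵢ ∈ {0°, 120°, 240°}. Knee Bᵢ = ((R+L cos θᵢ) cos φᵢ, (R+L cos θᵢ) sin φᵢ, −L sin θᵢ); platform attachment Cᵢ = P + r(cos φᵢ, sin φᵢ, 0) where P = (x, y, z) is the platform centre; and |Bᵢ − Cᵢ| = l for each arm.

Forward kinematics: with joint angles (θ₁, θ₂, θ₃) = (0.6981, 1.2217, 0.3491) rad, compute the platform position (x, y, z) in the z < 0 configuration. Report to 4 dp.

O1 = (0.2179·cos0.0°, 0.2179·sin0.0°, -0.1157) = (0.2179, 0.0000, -0.1157)
arm 2 at φ=120.0°: ρ2 = 0.1416;  O2 = (-0.0708, 0.1226, -0.1691)
O3 = (0.2491·cos240.0°, 0.2491·sin240.0°, -0.0616) = (-0.1246, -0.2158, -0.0616)
subtract pairs → two planes through P
[-0.5774 0.2452 -0.1069]·P = -0.0122;  [-0.6849 -0.4315 0.1083]·P = 0.0050
Cramer: x(z) = 0.0097-0.0469z;  y(z) = -0.0270+0.3254z
into |P−O₁|² = l²: 1.1081z² + 0.2334z + -0.0209 = 0;  Δ = 0.1473;  z = -0.2785 or 0.0679 → z<0 root = -0.2785
x = 0.0228, y = -0.1176

(0.0228, -0.1176, -0.2785)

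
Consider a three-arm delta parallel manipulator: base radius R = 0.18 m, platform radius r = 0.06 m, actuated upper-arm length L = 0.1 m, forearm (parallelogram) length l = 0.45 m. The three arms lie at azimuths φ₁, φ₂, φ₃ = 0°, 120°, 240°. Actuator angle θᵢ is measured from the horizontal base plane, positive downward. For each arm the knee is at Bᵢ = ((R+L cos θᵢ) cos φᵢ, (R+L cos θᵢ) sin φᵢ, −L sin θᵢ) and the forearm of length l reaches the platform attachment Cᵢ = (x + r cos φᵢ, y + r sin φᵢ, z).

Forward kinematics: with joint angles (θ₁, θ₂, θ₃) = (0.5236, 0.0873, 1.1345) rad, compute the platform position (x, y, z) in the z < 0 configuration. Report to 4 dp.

(0.0165, 0.1303, -0.4365)

O1 = (0.2066·cos0.0°, 0.2066·sin0.0°, -0.0500) = (0.2066, 0.0000, -0.0500)
O2 = (0.2196·cos120.0°, 0.2196·sin120.0°, -0.0087) = (-0.1098, 0.1902, -0.0087)
arm 3 at φ=240.0°: e+L cos θ3 = 0.1623;  O3 = (-0.0811, -0.1405, -0.0906)
|O₂|²−|O₁|² = 0.0031;  |O₃|²−|O₁|² = -0.0106
[-0.6328 0.3804 0.0826]·P = 0.0031;  [-0.5755 -0.2810 -0.0813]·P = -0.0106
det = 0.3968;  x = 0.0080+-0.0194z,  y = 0.0215+-0.2494z
quadratic in z: (1.0626)z²+(0.0970)z+(-0.1601)=0, √Δ=0.8306 → z ∈ {-0.4365, 0.3452}; z = -0.4365 (taking z<0)
x = 0.0165, y = 0.1303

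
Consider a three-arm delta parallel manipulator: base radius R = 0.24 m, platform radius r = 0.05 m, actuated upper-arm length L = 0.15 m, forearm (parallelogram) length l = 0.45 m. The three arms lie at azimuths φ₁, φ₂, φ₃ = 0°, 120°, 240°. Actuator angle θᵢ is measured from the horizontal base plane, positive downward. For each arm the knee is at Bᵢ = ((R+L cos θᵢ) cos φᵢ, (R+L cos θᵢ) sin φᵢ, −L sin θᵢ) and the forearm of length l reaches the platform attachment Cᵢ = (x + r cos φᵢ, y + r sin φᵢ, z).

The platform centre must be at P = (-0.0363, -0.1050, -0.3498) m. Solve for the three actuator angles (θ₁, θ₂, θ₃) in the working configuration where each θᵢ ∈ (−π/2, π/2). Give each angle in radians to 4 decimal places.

arm 1 (φ=0.0°): x'=-0.0363, y'=-0.1050
  A cos θ + B sin θ = C:  0.2263·cos θ + -0.3498·sin θ = -0.0153
  γ=atan2(-0.3498,0.2263)=-0.9966;  ψ=arccos(-0.0368)=1.6076;  θ1=γ+ψ≈0.6110
φ2=120.0° → target in arm frame (-0.0728, 0.0839)
  A cos θ + B sin θ = C:  0.2628·cos θ + -0.3498·sin θ = -0.0615
  √(A²+B²)=0.4375;  θ2 = -0.9265+1.7119 ≈ 0.7854
arm 3 (φ=240.0°): x'=0.1091, y'=0.0211
  e−x'=0.0809;  (l²−L²−(e−x')²−y'²−z²)/2L = 0.1688
  θ3 = atan2(B,A) + arccos(C/0.3590) = -0.2622

θ₁ = 0.6110, θ₂ = 0.7854, θ₃ = -0.2622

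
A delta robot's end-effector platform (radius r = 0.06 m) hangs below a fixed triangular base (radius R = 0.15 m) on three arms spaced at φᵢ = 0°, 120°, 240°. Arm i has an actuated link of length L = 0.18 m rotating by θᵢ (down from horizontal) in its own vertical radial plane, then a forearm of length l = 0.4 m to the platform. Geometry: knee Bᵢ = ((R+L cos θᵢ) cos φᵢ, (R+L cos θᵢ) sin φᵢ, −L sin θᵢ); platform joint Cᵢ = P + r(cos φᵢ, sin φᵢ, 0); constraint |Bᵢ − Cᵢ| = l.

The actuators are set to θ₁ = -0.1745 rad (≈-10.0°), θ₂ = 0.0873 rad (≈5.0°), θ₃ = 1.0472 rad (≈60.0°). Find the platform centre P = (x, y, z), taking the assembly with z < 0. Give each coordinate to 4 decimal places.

arm 1 at φ=0.0°: (R−r)+L cos θ1 = 0.2673;  centre 1 = (0.2673, 0.0000, 0.0313)
φ2=120.0°: virtual centre (-0.1347, 0.2332, -0.0157), radius l
arm 3 at φ=240.0°: (R−r)+L cos θ3 = 0.1800;  centre 3 = (-0.0900, -0.1559, -0.1559)
subtract pairs → two planes through P
[-0.8038 0.4665 -0.0939]·P = 0.0004;  [-0.7145 -0.3118 -0.3743]·P = -0.0157
Cramer: x(z) = 0.0124-0.3491z;  y(z) = 0.0221-0.4003z
into |P−centre ₁|² = l²: 1.2822z² + 0.0978z + -0.0936 = 0;  Δ = 0.4894;  z = -0.3109 or 0.2347 → z<0 root = -0.3109
x = 0.1209, y = 0.1466

(0.1209, 0.1466, -0.3109)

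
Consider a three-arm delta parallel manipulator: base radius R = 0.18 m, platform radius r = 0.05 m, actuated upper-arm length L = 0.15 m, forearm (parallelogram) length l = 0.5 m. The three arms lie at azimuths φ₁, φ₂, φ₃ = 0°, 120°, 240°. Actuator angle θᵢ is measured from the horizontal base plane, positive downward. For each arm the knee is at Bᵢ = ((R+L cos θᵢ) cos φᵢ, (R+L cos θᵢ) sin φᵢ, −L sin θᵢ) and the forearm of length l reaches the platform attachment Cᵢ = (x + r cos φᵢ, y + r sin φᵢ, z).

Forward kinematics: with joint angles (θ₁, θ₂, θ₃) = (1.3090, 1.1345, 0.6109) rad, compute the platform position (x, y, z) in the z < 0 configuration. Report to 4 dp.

(-0.0857, -0.0866, -0.5665)

arm 1 at φ=0.0°: e+L cos θ1 = 0.1688;  O1 = (0.1688, 0.0000, -0.1449)
O2 = (0.1934·cos120.0°, 0.1934·sin120.0°, -0.1359) = (-0.0967, 0.1675, -0.1359)
arm 3 at φ=240.0°: e+L cos θ3 = 0.2529;  O3 = (-0.1264, -0.2190, -0.0860)
subtract pairs → two planes through P
[-0.5310 0.3350 0.0179]·P = 0.0064;  [-0.5905 -0.4380 0.1177]·P = 0.0219
Cramer: x(z) = -0.0235+0.1098z;  y(z) = -0.0182+0.1207z
into |P−O₁|² = l²: 1.0266z² + 0.2432z + -0.1917 = 0;  Δ = 0.8463;  z = -0.5665 or 0.3296 → z<0 root = -0.5665
x = -0.0857, y = -0.0866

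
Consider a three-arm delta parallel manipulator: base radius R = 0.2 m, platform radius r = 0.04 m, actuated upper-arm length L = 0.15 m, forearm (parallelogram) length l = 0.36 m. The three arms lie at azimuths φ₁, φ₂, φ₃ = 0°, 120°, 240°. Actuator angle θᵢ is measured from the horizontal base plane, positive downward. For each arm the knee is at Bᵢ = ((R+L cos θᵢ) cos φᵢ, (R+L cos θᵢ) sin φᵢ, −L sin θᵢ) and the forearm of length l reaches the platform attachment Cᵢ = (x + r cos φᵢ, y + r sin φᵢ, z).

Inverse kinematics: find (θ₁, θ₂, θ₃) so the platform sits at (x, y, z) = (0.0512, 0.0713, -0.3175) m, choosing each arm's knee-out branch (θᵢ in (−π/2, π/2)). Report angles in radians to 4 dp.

φ1=0.0° → target in arm frame (0.0512, 0.0713)
  e−x'=0.1088;  (l²−L²−(e−x')²−y'²−z²)/2L = -0.0354
  θ1 = atan2(B,A) + arccos(C/0.3356) = 0.4359
arm 2 (φ=120.0°): x'=0.0361, y'=-0.0800
  e−x'=0.1239;  (l²−L²−(e−x')²−y'²−z²)/2L = -0.0515
  θ2 = atan2(B,A) + arccos(C/0.3408) = 0.5236
rotate P by −φ3: (-0.0873, 0.0087, -0.3175)
  A cos θ + B sin θ = C:  0.2473·cos θ + -0.3175·sin θ = -0.1832
  θ3 = atan2(B,A) + arccos(C/0.4025) = 1.1344

θ₁ = 0.4359, θ₂ = 0.5236, θ₃ = 1.1344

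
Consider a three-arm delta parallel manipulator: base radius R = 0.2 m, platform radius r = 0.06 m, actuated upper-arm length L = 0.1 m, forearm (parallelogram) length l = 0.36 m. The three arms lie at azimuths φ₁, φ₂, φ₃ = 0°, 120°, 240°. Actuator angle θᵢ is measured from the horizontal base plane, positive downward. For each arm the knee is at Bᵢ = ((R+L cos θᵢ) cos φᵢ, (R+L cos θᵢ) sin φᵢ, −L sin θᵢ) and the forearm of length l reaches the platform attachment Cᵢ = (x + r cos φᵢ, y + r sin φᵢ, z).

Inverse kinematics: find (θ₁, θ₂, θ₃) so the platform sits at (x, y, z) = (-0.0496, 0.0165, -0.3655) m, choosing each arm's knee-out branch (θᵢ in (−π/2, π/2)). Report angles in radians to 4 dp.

θ₁ = 1.1342, θ₂ = 0.6106, θ₃ = 0.7854

rotate P by −φ1: (-0.0496, 0.0165, -0.3655)
  e−x'=0.1896;  (l²−L²−(e−x')²−y'²−z²)/2L = -0.2511
  √(A²+B²)=0.4118;  θ1 = -1.0923+2.2265 ≈ 1.1342
arm 2 (φ=120.0°): x'=0.0391, y'=0.0347
  A=0.1009, B=-0.3655, C=(l²−L²−A²−y'²−z²)/(2L)=-0.1269
  γ=atan2(-0.3655,0.1009)=-1.3014;  ψ=arccos(-0.3346)=1.9120;  θ2=γ+ψ≈0.6106
φ3=240.0° → target in arm frame (0.0105, -0.0512)
  A=0.1295, B=-0.3655, C=(l²−L²−A²−y'²−z²)/(2L)=-0.1669
  θ3 = atan2(B,A) + arccos(C/0.3878) = 0.7854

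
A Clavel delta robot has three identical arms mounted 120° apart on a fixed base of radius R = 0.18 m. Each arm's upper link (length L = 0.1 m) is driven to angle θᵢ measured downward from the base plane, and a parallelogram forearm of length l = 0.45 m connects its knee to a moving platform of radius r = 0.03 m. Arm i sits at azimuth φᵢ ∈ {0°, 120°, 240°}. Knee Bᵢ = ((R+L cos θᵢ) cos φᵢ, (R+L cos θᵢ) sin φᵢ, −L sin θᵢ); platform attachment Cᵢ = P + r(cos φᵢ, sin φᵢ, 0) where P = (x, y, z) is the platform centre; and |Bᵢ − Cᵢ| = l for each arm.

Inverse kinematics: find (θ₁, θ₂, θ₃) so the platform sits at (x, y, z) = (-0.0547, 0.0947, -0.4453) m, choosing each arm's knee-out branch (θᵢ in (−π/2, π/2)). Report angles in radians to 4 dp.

θ₁ = 1.0472, θ₂ = 0.1743, θ₃ = 1.0471

arm 1 (φ=0.0°): x'=-0.0547, y'=0.0947
  A=0.2047, B=-0.4453, C=(l²−L²−A²−y'²−z²)/(2L)=-0.2833
  √(A²+B²)=0.4901;  θ1 = -1.1399+2.1872 ≈ 1.0472
arm 2 (φ=120.0°): x'=0.1094, y'=0.0000
  A cos θ + B sin θ = C:  0.0406·cos θ + -0.4453·sin θ = -0.0372
  √(A²+B²)=0.4472;  θ2 = -1.4798+1.6541 ≈ 0.1743
rotate P by −φ3: (-0.0547, -0.0947, -0.4453)
  A=0.2047, B=-0.4453, C=(l²−L²−A²−y'²−z²)/(2L)=-0.2833
  √(A²+B²)=0.4901;  θ3 = -1.1400+2.1870 ≈ 1.0471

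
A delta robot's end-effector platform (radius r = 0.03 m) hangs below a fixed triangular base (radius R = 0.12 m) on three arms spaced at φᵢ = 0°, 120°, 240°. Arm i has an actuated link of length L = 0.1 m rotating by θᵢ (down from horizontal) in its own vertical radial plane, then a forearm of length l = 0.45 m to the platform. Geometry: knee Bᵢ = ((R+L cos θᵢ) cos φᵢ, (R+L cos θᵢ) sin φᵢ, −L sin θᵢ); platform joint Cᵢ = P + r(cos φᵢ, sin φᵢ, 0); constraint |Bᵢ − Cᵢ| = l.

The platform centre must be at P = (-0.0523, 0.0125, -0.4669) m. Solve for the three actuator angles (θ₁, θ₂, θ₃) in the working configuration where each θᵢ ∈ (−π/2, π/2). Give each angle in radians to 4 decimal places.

θ₁ = 0.7853, θ₂ = 0.4361, θ₃ = 0.5233

rotate P by −φ1: (-0.0523, 0.0125, -0.4669)
  A=0.1423, B=-0.4669, C=(l²−L²−A²−y'²−z²)/(2L)=-0.2295
  θ1 = atan2(B,A) + arccos(C/0.4881) = 0.7853
rotate P by −φ2: (0.0370, 0.0390, -0.4669)
  A cos θ + B sin θ = C:  0.0530·cos θ + -0.4669·sin θ = -0.1492
  γ=atan2(-0.4669,0.0530)=-1.4577;  ψ=arccos(-0.3174)=1.8938;  θ2=γ+ψ≈0.4361
arm 3 (φ=240.0°): x'=0.0153, y'=-0.0515
  e−x'=0.0747;  (l²−L²−(e−x')²−y'²−z²)/2L = -0.1686
  √(A²+B²)=0.4728;  θ3 = -1.4122+1.9355 ≈ 0.5233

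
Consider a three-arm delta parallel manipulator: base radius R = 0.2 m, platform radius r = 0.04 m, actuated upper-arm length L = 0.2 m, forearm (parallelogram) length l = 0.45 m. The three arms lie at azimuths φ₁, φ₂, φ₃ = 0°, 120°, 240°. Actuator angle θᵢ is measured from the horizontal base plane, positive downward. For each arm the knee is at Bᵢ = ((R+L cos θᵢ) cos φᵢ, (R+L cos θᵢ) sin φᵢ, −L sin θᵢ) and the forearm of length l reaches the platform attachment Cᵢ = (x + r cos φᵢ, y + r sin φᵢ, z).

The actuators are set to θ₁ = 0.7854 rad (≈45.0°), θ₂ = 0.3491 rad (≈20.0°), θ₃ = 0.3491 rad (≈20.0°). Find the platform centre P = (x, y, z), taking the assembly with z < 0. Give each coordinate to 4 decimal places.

φ1=0.0°: virtual centre (0.3014, 0.0000, -0.1414), radius l
φ2=120.0°: virtual centre (-0.1740, 0.3013, -0.0684), radius l
centre 3 = (0.3479·cos240.0°, 0.3479·sin240.0°, -0.0684) = (-0.1740, -0.3013, -0.0684)
eliminate P² terms by subtracting sphere 1 from 2 and 3
linear system: -0.9508x+0.6026y = 0.0149−0.1460z; -0.9508x+-0.6026y = 0.0149−0.1460z
Cramer: x(z) = -0.0157+0.1536z;  y(z) = 0.0000-0.0000z
sphere 1 gives Az²+Bz+C=0 with A=1.0236, B=0.1854, C=-0.0820;  B²−4AC=0.3700;  roots -0.3877, 0.2065;  negative root z = -0.3877
x = -0.0752, y = 0.0000

(-0.0752, 0.0000, -0.3877)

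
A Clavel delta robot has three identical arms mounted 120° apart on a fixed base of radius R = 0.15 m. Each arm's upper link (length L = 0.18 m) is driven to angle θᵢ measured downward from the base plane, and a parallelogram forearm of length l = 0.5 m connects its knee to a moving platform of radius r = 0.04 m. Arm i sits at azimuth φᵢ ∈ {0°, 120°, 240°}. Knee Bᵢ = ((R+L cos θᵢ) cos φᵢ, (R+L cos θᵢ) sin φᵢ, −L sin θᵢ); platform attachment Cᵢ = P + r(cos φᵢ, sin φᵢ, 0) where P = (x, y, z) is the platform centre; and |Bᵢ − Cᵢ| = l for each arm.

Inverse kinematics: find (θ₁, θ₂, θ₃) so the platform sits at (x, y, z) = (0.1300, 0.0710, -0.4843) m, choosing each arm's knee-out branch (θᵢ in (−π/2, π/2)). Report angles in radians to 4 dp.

θ₁ = 0.0874, θ₂ = 0.5235, θ₃ = 0.8726

φ1=0.0° → target in arm frame (0.1300, 0.0710)
  A=-0.0200, B=-0.4843, C=(l²−L²−A²−y'²−z²)/(2L)=-0.0622
  γ=atan2(-0.4843,-0.0200)=-1.6121;  ψ=arccos(-0.1283)=1.6994;  θ1=γ+ψ≈0.0874
arm 2 (φ=120.0°): x'=-0.0035, y'=-0.1481
  A cos θ + B sin θ = C:  0.1135·cos θ + -0.4843·sin θ = -0.1438
  θ2 = atan2(B,A) + arccos(C/0.4974) = 0.5235
arm 3 (φ=240.0°): x'=-0.1265, y'=0.0771
  A cos θ + B sin θ = C:  0.2365·cos θ + -0.4843·sin θ = -0.2189
  θ3 = atan2(B,A) + arccos(C/0.5390) = 0.8726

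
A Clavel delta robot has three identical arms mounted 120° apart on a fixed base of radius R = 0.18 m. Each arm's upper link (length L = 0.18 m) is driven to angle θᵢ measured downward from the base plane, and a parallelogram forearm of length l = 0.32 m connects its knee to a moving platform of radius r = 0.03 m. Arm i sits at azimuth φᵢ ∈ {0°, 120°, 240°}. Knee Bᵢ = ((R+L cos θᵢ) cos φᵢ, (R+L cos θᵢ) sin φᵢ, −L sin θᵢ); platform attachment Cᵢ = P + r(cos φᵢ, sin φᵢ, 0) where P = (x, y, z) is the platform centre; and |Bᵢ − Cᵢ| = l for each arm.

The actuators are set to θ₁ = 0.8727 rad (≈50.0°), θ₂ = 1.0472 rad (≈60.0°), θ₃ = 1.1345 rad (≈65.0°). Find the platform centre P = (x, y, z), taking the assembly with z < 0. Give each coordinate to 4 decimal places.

arm 1 at φ=0.0°: (R−r)+L cos θ1 = 0.2657;  O1 = (0.2657, 0.0000, -0.1379)
φ2=120.0°: virtual centre (-0.1200, 0.2078, -0.1559), radius l
arm 3 at φ=240.0°: (R−r)+L cos θ3 = 0.2261;  O3 = (-0.1130, -0.1958, -0.1631)
subtract pairs → two planes through P
plane₁₂: -0.7714x+0.4157y+-0.0360z = -0.0077
Cramer: x(z) = 0.0129-0.0569z;  y(z) = 0.0054-0.0190z
sphere 1 gives Az²+Bz+C=0 with A=1.0036, B=0.3043, C=-0.0195;  B²−4AC=0.1707;  roots -0.3575, 0.0542;  negative root z = -0.3575
x = 0.0332, y = 0.0122

(0.0332, 0.0122, -0.3575)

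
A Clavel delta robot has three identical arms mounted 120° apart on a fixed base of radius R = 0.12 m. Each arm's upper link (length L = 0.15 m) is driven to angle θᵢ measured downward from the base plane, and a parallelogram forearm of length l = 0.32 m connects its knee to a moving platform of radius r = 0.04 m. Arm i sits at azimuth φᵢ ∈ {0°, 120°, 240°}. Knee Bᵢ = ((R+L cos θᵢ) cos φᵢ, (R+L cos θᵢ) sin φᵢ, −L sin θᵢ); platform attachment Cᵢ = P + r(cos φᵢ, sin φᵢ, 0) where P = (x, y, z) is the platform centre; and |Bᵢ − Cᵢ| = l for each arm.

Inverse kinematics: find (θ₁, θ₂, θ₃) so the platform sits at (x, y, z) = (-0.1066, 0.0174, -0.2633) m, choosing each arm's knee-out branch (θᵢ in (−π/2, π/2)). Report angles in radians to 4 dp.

φ1=0.0° → target in arm frame (-0.1066, 0.0174)
  A cos θ + B sin θ = C:  0.1866·cos θ + -0.2633·sin θ = -0.0818
  θ1 = atan2(B,A) + arccos(C/0.3227) = 0.8729
φ2=120.0° → target in arm frame (0.0684, 0.0836)
  A=0.0116, B=-0.2633, C=(l²−L²−A²−y'²−z²)/(2L)=0.0115
  √(A²+B²)=0.2636;  θ2 = -1.5267+1.5272 ≈ 0.0006
φ3=240.0° → target in arm frame (0.0382, -0.1010)
  e−x'=0.0418;  (l²−L²−(e−x')²−y'²−z²)/2L = -0.0046
  θ3 = atan2(B,A) + arccos(C/0.2666) = 0.1745

θ₁ = 0.8729, θ₂ = 0.0006, θ₃ = 0.1745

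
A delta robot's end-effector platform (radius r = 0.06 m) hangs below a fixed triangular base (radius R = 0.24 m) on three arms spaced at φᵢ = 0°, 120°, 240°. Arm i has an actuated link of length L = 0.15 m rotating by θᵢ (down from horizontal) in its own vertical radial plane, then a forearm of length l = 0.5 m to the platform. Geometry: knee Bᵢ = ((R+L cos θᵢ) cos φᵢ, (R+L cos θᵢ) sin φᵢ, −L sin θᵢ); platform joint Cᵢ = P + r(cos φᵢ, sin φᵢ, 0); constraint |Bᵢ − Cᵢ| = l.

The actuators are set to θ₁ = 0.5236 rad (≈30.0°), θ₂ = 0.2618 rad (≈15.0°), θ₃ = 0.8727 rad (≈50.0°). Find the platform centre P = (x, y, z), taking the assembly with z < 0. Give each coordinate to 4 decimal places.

(0.0094, 0.0852, -0.4654)

O1 = (0.3099·cos0.0°, 0.3099·sin0.0°, -0.0750) = (0.3099, 0.0000, -0.0750)
φ2=120.0°: virtual centre (-0.1624, 0.2814, -0.0388), radius l
φ3=240.0°: virtual centre (-0.1382, -0.2394, -0.1149), radius l
subtract pairs → two planes through P
plane₁₂: -0.9447x+0.5627y+0.0724z = 0.0054
det = 0.9566;  x = 0.0044+-0.0107z,  y = 0.0170+-0.1466z
sphere 1 gives Az²+Bz+C=0 with A=1.0216, B=0.1516, C=-0.1508;  B²−4AC=0.6390;  roots -0.4654, 0.3170;  negative root z = -0.4654
x = 0.0094, y = 0.0852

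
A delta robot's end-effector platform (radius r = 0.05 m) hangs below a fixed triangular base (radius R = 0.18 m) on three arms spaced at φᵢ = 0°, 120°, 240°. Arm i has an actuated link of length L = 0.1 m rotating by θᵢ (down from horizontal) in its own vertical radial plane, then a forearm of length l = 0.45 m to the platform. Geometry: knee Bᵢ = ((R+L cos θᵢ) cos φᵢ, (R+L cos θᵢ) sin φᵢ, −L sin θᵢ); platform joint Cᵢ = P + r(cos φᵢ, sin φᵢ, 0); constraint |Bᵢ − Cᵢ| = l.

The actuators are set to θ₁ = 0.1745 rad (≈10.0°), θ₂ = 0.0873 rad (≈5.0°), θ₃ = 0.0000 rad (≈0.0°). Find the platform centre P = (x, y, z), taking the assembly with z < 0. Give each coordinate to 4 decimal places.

arm 1 at φ=0.0°: ρ1 = 0.2285;  S1 = (0.2285, 0.0000, -0.0174)
φ2=120.0°: virtual centre (-0.1148, 0.1989, -0.0087), radius l
φ3=240.0°: virtual centre (-0.1150, -0.1992, 0.0000), radius l
subtract pairs → two planes through P
plane₁₂: -0.6866x+0.3977y+0.0173z = 0.0003
det = 0.5467;  x = -0.0005+0.0379z,  y = -0.0001+0.0219z
quadratic in z: (1.0019)z²+(0.0174)z+(-0.1498)=0, √Δ=0.7749 → z ∈ {-0.3954, 0.3780}; z = -0.3954 (taking z<0)
x = -0.0155, y = -0.0088

(-0.0155, -0.0088, -0.3954)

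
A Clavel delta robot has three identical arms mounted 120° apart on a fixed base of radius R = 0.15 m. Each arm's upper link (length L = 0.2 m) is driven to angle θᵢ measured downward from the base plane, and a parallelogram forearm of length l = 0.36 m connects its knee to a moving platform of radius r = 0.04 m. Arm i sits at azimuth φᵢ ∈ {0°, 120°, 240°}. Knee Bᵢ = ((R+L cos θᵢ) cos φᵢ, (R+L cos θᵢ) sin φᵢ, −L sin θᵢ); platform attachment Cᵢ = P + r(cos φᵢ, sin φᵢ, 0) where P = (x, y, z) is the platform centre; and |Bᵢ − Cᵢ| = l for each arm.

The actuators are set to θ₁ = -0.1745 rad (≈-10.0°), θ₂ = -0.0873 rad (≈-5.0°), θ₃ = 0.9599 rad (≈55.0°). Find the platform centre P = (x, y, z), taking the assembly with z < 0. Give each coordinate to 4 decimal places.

φ1=0.0°: virtual centre (0.3070, 0.0000, 0.0347), radius l
S2 = (0.3092·cos120.0°, 0.3092·sin120.0°, 0.0174) = (-0.1546, 0.2678, 0.0174)
φ3=240.0°: virtual centre (-0.1124, -0.1946, -0.1638), radius l
|S₂|²−|S₁|² = 0.0005;  |S₃|²−|S₁|² = -0.0181
[-0.9232 0.5356 -0.0346]·P = 0.0005;  [-0.8386 -0.3892 -0.3971]·P = -0.0181
Cramer: x(z) = 0.0117-0.2797z;  y(z) = 0.0212-0.4176z
into |P−S₁|² = l²: 1.2526z² + 0.0780z + -0.0408 = 0;  Δ = 0.2105;  z = -0.2143 or 0.1520 → z<0 root = -0.2143
x = 0.0717, y = 0.1106

(0.0717, 0.1106, -0.2143)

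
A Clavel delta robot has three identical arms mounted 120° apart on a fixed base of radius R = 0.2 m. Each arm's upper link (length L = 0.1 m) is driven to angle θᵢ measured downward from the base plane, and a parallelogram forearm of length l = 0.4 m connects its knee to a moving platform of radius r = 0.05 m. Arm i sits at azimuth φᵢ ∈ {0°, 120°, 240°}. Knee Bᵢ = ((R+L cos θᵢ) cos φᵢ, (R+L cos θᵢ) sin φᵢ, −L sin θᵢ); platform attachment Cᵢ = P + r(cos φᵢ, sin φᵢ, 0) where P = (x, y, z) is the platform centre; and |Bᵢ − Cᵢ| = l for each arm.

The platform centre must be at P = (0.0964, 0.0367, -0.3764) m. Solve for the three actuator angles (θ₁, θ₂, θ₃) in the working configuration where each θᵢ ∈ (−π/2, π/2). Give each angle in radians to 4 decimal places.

rotate P by −φ1: (0.0964, 0.0367, -0.3764)
  e−x'=0.0536;  (l²−L²−(e−x')²−y'²−z²)/2L = 0.0205
  γ=atan2(-0.3764,0.0536)=-1.4293;  ψ=arccos(0.0540)=1.5168;  θ1=γ+ψ≈0.0875
rotate P by −φ2: (-0.0164, -0.1018, -0.3764)
  A cos θ + B sin θ = C:  0.1664·cos θ + -0.3764·sin θ = -0.1487
  θ2 = atan2(B,A) + arccos(C/0.4115) = 0.7860
rotate P by −φ3: (-0.0800, 0.0651, -0.3764)
  A cos θ + B sin θ = C:  0.2300·cos θ + -0.3764·sin θ = -0.2441
  √(A²+B²)=0.4411;  θ3 = -1.0223+2.1571 ≈ 1.1348

θ₁ = 0.0875, θ₂ = 0.7860, θ₃ = 1.1348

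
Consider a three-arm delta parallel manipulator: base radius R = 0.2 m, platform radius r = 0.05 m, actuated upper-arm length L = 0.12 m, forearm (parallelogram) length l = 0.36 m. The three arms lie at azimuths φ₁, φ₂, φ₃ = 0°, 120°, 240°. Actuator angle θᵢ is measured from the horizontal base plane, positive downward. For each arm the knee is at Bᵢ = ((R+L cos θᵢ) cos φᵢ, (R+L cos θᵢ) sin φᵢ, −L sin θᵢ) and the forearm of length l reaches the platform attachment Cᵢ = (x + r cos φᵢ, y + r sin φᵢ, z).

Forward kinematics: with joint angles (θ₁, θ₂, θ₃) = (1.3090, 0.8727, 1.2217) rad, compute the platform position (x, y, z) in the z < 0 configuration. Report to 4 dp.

centre 1 = (0.1811·cos0.0°, 0.1811·sin0.0°, -0.1159) = (0.1811, 0.0000, -0.1159)
φ2=120.0°: virtual centre (-0.1136, 0.1967, -0.0919), radius l
arm 3 at φ=240.0°: ρ3 = 0.1910;  centre 3 = (-0.0955, -0.1655, -0.1128)
|centre ₂|²−|centre ₁|² = 0.0138;  |centre ₃|²−|centre ₁|² = 0.0030
linear system: -0.5892x+0.3934y = 0.0138−0.0480z; -0.5532x+-0.3309y = 0.0030−0.0063z
Cramer: x(z) = -0.0139+0.0445z;  y(z) = 0.0143-0.0553z
into |P−centre ₁|² = l²: 1.0050z² + 0.2129z + -0.0779 = 0;  Δ = 0.3586;  z = -0.4039 or 0.1920 → z<0 root = -0.4039
x = -0.0319, y = 0.0366

(-0.0319, 0.0366, -0.4039)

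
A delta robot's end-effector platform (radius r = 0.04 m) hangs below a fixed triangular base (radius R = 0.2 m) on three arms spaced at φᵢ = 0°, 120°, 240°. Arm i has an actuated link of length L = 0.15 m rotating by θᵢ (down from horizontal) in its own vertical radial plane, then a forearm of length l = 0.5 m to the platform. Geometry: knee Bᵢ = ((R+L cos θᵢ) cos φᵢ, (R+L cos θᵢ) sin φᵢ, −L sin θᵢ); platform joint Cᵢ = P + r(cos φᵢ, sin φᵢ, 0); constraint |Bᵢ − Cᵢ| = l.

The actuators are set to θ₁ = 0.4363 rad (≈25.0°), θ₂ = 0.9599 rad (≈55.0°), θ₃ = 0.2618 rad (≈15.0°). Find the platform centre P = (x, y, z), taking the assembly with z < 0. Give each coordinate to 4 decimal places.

arm 1 at φ=0.0°: (R−r)+L cos θ1 = 0.2959;  O1 = (0.2959, 0.0000, -0.0634)
O2 = (0.2460·cos120.0°, 0.2460·sin120.0°, -0.1229) = (-0.1230, 0.2131, -0.1229)
arm 3 at φ=240.0°: (R−r)+L cos θ3 = 0.3049;  O3 = (-0.1524, -0.2640, -0.0388)
subtract pairs → two planes through P
[-0.8379 0.4262 -0.1190]·P = -0.0160;  [-0.8968 -0.5281 0.0491]·P = 0.0029
det = 0.8247;  x = 0.0087+-0.0508z,  y = -0.0203+0.1793z
into |P−O₁|² = l²: 1.0347z² + 0.1487z + -0.1631 = 0;  Δ = 0.6971;  z = -0.4753 or 0.3316 → z<0 root = -0.4753
x = 0.0329, y = -0.1055

(0.0329, -0.1055, -0.4753)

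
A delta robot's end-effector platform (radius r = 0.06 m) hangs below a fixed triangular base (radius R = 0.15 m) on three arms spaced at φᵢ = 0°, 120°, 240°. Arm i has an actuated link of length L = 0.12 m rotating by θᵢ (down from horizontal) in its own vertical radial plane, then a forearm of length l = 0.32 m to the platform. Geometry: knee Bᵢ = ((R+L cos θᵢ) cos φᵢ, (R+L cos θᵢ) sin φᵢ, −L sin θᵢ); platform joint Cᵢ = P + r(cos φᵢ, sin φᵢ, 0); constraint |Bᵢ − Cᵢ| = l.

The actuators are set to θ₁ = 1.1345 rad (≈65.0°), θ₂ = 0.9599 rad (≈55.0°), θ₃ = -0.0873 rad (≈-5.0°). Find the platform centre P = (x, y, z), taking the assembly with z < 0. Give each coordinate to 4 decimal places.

arm 1 at φ=0.0°: ρ1 = 0.1407;  centre 1 = (0.1407, 0.0000, -0.1088)
φ2=120.0°: virtual centre (-0.0794, 0.1376, -0.0983), radius l
arm 3 at φ=240.0°: ρ3 = 0.2095;  centre 3 = (-0.1048, -0.1815, 0.0105)
|centre ₂|²−|centre ₁|² = 0.0033;  |centre ₃|²−|centre ₁|² = 0.0124
linear system: -0.4403x+0.2751y = 0.0033−0.0209z; -0.4910x+-0.3629y = 0.0124−0.2384z
det = 0.2949;  x = -0.0156+0.2482z,  y = -0.0131+0.3212z
sphere 1 gives Az²+Bz+C=0 with A=1.1648, B=0.1315, C=-0.0660;  B²−4AC=0.3247;  roots -0.3011, 0.1881;  negative root z = -0.3011
x = -0.0903, y = -0.1098

(-0.0903, -0.1098, -0.3011)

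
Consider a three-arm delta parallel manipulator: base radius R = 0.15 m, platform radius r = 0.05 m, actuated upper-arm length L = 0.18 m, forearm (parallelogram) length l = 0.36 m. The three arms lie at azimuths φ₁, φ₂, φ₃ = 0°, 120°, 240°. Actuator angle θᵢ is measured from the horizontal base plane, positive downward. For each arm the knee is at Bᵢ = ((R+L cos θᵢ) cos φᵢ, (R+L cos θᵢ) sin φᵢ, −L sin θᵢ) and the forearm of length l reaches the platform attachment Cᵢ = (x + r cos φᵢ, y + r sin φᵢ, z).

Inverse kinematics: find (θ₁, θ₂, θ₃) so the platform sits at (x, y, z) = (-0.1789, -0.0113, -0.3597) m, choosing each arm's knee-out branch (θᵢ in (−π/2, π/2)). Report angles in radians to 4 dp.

θ₁ = 1.3963, θ₂ = 0.5234, θ₃ = 0.4363

φ1=0.0° → target in arm frame (-0.1789, -0.0113)
  e−x'=0.2789;  (l²−L²−(e−x')²−y'²−z²)/2L = -0.3058
  √(A²+B²)=0.4552;  θ1 = -0.9113+2.3076 ≈ 1.3963
φ2=120.0° → target in arm frame (0.0797, 0.1606)
  A=0.0203, B=-0.3597, C=(l²−L²−A²−y'²−z²)/(2L)=-0.1622
  √(A²+B²)=0.3603;  θ2 = -1.5143+2.0377 ≈ 0.5234
rotate P by −φ3: (0.0992, -0.1493, -0.3597)
  A=0.0008, B=-0.3597, C=(l²−L²−A²−y'²−z²)/(2L)=-0.1513
  γ=atan2(-0.3597,0.0008)=-1.5687;  ψ=arccos(-0.4206)=2.0049;  θ3=γ+ψ≈0.4363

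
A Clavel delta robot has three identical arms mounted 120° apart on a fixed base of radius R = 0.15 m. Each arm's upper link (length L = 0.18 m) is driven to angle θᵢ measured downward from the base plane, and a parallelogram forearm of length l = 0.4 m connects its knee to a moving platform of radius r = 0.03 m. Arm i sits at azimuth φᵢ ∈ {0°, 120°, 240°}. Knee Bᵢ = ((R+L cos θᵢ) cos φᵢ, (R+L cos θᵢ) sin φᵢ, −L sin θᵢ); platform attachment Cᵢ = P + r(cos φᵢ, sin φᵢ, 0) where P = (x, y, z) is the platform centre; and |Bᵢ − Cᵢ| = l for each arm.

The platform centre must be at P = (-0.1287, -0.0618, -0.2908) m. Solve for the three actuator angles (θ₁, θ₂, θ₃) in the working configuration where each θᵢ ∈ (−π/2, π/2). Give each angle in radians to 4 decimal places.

θ₁ = 0.8726, θ₂ = 0.2619, θ₃ = -0.3492

rotate P by −φ1: (-0.1287, -0.0618, -0.2908)
  A=0.2487, B=-0.2908, C=(l²−L²−A²−y'²−z²)/(2L)=-0.0629
  γ=atan2(-0.2908,0.2487)=-0.8633;  ψ=arccos(-0.1643)=1.7359;  θ1=γ+ψ≈0.8726
arm 2 (φ=120.0°): x'=0.0108, y'=0.1424
  A cos θ + B sin θ = C:  0.1092·cos θ + -0.2908·sin θ = 0.0301
  γ=atan2(-0.2908,0.1092)=-1.2117;  ψ=arccos(0.0970)=1.4736;  θ2=γ+ψ≈0.2619
rotate P by −φ3: (0.1179, -0.0806, -0.2908)
  A=0.0021, B=-0.2908, C=(l²−L²−A²−y'²−z²)/(2L)=0.1015
  θ3 = atan2(B,A) + arccos(C/0.2908) = -0.3492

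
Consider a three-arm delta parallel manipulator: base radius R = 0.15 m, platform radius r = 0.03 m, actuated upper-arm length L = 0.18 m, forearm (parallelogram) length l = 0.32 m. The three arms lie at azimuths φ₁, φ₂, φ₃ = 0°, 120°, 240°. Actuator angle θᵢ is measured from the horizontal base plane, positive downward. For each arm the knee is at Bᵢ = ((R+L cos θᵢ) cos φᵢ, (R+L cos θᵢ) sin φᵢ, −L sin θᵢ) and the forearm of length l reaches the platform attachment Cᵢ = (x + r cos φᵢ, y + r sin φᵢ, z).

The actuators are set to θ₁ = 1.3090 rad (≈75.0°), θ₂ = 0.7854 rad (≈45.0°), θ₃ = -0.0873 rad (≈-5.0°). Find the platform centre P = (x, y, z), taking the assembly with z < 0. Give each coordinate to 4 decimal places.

(-0.1335, -0.0813, -0.2498)

O1 = (0.1666·cos0.0°, 0.1666·sin0.0°, -0.1739) = (0.1666, 0.0000, -0.1739)
arm 2 at φ=120.0°: e+L cos θ2 = 0.2473;  O2 = (-0.1236, 0.2141, -0.1273)
arm 3 at φ=240.0°: e+L cos θ3 = 0.2993;  O3 = (-0.1497, -0.2592, 0.0157)
subtract pairs → two planes through P
linear system: -0.5805x+0.4283y = 0.0194−0.0932z; -0.6325x+-0.5184y = 0.0319−0.3791z
det = 0.5718;  x = -0.0414+0.3684z,  y = -0.0109+0.2818z
sphere 1 gives Az²+Bz+C=0 with A=1.2152, B=0.1883, C=-0.0288;  B²−4AC=0.1754;  roots -0.2498, 0.0948;  negative root z = -0.2498
x = -0.1335, y = -0.0813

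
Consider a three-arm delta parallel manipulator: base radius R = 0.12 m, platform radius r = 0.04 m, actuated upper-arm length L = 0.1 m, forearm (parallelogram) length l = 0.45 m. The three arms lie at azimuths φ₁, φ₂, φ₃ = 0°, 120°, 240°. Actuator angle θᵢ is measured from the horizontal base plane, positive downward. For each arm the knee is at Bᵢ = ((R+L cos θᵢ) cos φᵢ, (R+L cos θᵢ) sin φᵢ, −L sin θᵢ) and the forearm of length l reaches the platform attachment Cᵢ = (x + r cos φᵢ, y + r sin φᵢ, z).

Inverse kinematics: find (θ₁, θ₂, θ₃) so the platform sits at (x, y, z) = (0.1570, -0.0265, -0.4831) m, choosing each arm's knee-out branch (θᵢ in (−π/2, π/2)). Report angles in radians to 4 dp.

rotate P by −φ1: (0.1570, -0.0265, -0.4831)
  e−x'=-0.0770;  (l²−L²−(e−x')²−y'²−z²)/2L = -0.2376
  γ=atan2(-0.4831,-0.0770)=-1.7289;  ψ=arccos(-0.4857)=2.0779;  θ1=γ+ψ≈0.3491
φ2=120.0° → target in arm frame (-0.1014, -0.1227)
  A cos θ + B sin θ = C:  0.1814·cos θ + -0.4831·sin θ = -0.4443
  √(A²+B²)=0.5161;  θ2 = -1.2115+2.6081 ≈ 1.3966
arm 3 (φ=240.0°): x'=-0.0556, y'=0.1492
  e−x'=0.1356;  (l²−L²−(e−x')²−y'²−z²)/2L = -0.4076
  θ3 = atan2(B,A) + arccos(C/0.5018) = 1.2218

θ₁ = 0.3491, θ₂ = 1.3966, θ₃ = 1.2218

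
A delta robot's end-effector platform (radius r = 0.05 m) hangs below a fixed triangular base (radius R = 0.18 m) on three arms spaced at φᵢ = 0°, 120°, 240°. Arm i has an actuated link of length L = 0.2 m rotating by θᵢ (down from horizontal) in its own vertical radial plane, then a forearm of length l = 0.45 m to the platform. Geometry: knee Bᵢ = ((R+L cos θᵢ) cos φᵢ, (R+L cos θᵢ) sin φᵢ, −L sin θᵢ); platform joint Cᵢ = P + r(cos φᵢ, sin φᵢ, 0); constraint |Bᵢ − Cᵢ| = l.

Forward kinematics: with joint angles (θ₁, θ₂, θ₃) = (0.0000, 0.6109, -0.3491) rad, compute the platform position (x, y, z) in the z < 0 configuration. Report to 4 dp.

arm 1 at φ=0.0°: ρ1 = 0.3300;  S1 = (0.3300, 0.0000, 0.0000)
S2 = (0.2938·cos120.0°, 0.2938·sin120.0°, -0.1147) = (-0.1469, 0.2545, -0.1147)
arm 3 at φ=240.0°: ρ3 = 0.3179;  S3 = (-0.1590, -0.2753, 0.0684)
|S₂|²−|S₁|² = -0.0094;  |S₃|²−|S₁|² = -0.0031
plane₁₂: -0.9538x+0.5089y+-0.2294z = -0.0094
Cramer: x(z) = 0.0066-0.0554z;  y(z) = -0.0061+0.3469z
quadratic in z: (1.1234)z²+(0.0317)z+(-0.0979)=0, √Δ=0.6640 → z ∈ {-0.3096, 0.2814}; z = -0.3096 (taking z<0)
x = 0.0238, y = -0.1135

(0.0238, -0.1135, -0.3096)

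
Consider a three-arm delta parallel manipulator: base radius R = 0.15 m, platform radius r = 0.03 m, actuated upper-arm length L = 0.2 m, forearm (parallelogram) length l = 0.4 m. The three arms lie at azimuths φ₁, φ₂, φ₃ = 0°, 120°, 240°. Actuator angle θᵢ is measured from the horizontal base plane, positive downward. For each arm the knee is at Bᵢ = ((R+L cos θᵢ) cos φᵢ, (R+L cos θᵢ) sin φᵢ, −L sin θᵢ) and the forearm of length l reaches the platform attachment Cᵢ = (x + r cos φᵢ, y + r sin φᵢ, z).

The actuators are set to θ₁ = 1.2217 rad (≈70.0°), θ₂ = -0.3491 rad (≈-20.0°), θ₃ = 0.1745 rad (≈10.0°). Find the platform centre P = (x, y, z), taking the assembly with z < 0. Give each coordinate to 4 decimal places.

φ1=0.0°: virtual centre (0.1884, 0.0000, -0.1879), radius l
arm 2 at φ=120.0°: ρ2 = 0.3079;  S2 = (-0.1540, 0.2667, 0.0684)
S3 = (0.3170·cos240.0°, 0.3170·sin240.0°, -0.0347) = (-0.1585, -0.2745, -0.0347)
subtract pairs → two planes through P
[-0.6848 0.5334 0.5127]·P = 0.0287;  [-0.6938 -0.5490 0.3064]·P = 0.0309
det = 0.7460;  x = -0.0432+0.5964z,  y = -0.0016+-0.1955z
quadratic in z: (1.3939)z²+(0.1003)z+(-0.0710)=0, √Δ=0.6373 → z ∈ {-0.2646, 0.1926}; z = -0.2646 (taking z<0)
x = -0.2010, y = 0.0501

(-0.2010, 0.0501, -0.2646)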